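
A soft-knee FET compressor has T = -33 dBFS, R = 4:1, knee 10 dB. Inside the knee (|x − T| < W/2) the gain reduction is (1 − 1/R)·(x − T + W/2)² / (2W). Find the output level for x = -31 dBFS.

x − T + W/2 = -31 − (-33) + 5 = 7.
GR = (1 − 1/4) × 7² / 20 = 0.75 × 49 / 20 = 1.8375 dB.
Output = -31 − 1.8375 = -32.8375 dBFS.

-32.8375 dBFS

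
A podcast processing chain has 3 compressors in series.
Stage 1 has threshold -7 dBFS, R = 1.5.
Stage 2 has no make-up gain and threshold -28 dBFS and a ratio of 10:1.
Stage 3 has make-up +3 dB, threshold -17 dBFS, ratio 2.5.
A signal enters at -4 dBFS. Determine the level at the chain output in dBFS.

Stage 1: 3 dB above -7 dBFS, reduced 1.5:1 to 2 dB above → -5 dBFS.
Stage 2: overshoot 23 dB → 23/10 = 2.3 dB → -25.7 dBFS.
Stage 3: -25.7 dBFS is at or below the -17 dBFS threshold — no compression; make-up brings it to -22.7 dBFS.

-22.7 dBFS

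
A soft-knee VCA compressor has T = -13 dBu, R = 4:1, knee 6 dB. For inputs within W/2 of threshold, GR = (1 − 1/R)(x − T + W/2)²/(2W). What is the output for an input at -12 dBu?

x − T + W/2 = -12 − (-13) + 3 = 4.
GR = (1 − 1/4) × 4² / 12 = 0.75 × 16 / 12 = 1 dB.
Output = -12 − 1 = -13 dBu.

-13 dBu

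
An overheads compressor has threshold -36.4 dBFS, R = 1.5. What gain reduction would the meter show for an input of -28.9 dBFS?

2.5 dB

Overshoot = -28.9 − (-36.4) = 7.5 dB.
A 1.5:1 ratio leaves 5 dB of that excess.
So the signal is attenuated by 7.5 − 5 = 2.5 dB.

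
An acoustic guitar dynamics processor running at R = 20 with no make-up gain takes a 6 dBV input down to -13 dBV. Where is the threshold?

Gain reduction = 6 − (-13) = 19 dB; output overshoot = GR / (R − 1) = 19 / 19 = 1 dB.
Threshold = output − output overshoot = -13 − 1 = -14 dBV.

-14 dBV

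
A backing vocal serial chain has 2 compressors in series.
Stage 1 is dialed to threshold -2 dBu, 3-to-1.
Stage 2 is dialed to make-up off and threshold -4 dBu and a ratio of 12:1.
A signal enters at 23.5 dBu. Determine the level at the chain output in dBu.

Stage 1: overshoot 25.5 dB → 25.5/3 = 8.5 dB → 6.5 dBu.
Stage 2: overshoot 10.5 dB → 10.5/12 = 0.875 dB → -3.125 dBu.

-3.125 dBu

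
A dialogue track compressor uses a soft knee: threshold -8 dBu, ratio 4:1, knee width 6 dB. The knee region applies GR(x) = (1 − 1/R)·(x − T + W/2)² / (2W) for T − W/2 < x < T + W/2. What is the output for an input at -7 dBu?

-8 dBu

x − T + W/2 = -7 − (-8) + 3 = 4.
GR = (1 − 1/4) × 4² / 12 = 0.75 × 16 / 12 = 1 dB.
Output = -7 − 1 = -8 dBu.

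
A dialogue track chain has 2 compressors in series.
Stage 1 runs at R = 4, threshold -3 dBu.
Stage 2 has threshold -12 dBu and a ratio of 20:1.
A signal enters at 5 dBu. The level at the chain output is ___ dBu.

Stage 1: 8 dB above -3 dBu, reduced 4:1 to 2 dB above → -1 dBu.
Stage 2: overshoot 11 dB → 11/20 = 0.55 dB → -11.45 dBu.

-11.45 dBu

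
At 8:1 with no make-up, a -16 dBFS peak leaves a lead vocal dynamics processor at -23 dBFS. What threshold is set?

Gain reduction = -16 − (-23) = 7 dB; output overshoot = GR / (R − 1) = 7 / 7 = 1 dB.
Threshold = output − output overshoot = -23 − 1 = -24 dBFS.

-24 dBFS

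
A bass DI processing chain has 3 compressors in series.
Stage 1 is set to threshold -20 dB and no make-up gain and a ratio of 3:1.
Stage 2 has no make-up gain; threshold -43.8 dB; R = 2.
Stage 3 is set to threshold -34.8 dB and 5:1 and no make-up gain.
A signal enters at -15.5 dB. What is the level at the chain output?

-34.07 dB

Stage 1: overshoot 4.5 dB → 4.5/3 = 1.5 dB → -18.5 dB.
Stage 2: 25.3 dB above -43.8 dB, reduced 2:1 to 12.65 dB above → -31.15 dB.
Stage 3: 3.65 dB above -34.8 dB, reduced 5:1 to 0.73 dB above → -34.07 dB.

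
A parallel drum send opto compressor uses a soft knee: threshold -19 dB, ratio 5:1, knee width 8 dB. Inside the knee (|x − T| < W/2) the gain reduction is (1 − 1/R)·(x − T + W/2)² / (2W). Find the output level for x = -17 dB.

-18.8 dB

x − T + W/2 = -17 − (-19) + 4 = 6.
GR = (1 − 1/5) × 6² / 16 = 0.8 × 36 / 16 = 1.8 dB.
Output = -17 − 1.8 = -18.8 dB.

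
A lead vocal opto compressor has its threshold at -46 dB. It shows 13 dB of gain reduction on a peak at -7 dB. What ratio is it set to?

Input overshoot = -7 − (-46) = 39 dB.
Output overshoot = 39 − 13 = 26 dB.
Ratio = input overshoot / output overshoot = 39 / 26 = 1.5.

1.5:1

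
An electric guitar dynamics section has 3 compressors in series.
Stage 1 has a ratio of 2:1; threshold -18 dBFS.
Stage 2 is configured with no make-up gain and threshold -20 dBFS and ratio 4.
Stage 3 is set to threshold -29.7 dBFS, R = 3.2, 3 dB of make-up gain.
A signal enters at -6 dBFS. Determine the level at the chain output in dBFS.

-23.04375 dBFS

Stage 1: -6 dBFS is 12 dB over -18 dBFS; at 2:1 that becomes 6 dB over, giving -12 dBFS.
Stage 2: overshoot 8 dB → 8/4 = 2 dB → -18 dBFS.
Stage 3: overshoot 11.7 dB → 11.7/3.2 = 3.65625 dB → -26.04375 dBFS; +3 dB make-up → -23.04375 dBFS.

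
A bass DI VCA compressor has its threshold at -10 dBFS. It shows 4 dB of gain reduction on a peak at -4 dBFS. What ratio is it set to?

3:1

Input overshoot = -4 − (-10) = 6 dB.
Output overshoot = 6 − 4 = 2 dB.
Ratio = input overshoot / output overshoot = 6 / 2 = 3.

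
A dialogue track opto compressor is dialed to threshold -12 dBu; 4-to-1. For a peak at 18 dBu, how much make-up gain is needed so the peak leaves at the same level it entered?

Without make-up, output = threshold + overshoot/4 = -12 + 7.5 = -4.5 dBu.
Gap to target: 22.5 dB.

22.5 dB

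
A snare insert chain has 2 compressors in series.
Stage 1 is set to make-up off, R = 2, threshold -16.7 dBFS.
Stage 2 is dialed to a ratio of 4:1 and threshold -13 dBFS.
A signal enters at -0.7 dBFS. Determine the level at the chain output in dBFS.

-11.925 dBFS

Stage 1: 16 dB above -16.7 dBFS, reduced 2:1 to 8 dB above → -8.7 dBFS.
Stage 2: -8.7 dBFS is 4.3 dB over -13 dBFS; at 4:1 that becomes 1.075 dB over, giving -11.925 dBFS.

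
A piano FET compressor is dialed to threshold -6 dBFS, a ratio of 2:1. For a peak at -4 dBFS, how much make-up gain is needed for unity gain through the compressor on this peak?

1 dB

Without make-up, output = threshold + overshoot/2 = -6 + 1 = -5 dBFS.
Gap to target: 1 dB.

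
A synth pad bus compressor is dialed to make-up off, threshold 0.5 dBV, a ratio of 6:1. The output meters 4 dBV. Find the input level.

21.5 dBV

The compressed level sits 4 − 0.5 = 3.5 dB over threshold.
Before 6:1 compression the overshoot was 3.5 × 6 = 21 dB, so input = 0.5 + 21 = 21.5 dBV.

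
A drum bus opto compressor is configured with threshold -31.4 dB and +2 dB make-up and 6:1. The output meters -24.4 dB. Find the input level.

Before make-up, the level was -24.4 − 2 = -26.4 dB.
That's 5 dB above the -31.4 dB threshold.
Input overshoot = R × output overshoot = 30 dB → input = -31.4 + 30 = -1.4 dB.

-1.4 dB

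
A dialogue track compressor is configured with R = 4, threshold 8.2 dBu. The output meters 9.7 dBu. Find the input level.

Post-compression overshoot = 9.7 − 8.2 = 1.5 dB.
Before 4:1 compression the overshoot was 1.5 × 4 = 6 dB, so input = 8.2 + 6 = 14.2 dBu.

14.2 dBu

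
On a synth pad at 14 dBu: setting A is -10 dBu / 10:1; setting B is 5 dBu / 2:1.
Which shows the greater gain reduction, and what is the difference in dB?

A: overshoot 24 dB → output overshoot 2.4 dB → GR 21.6 dB.
B: overshoot 9 dB → output overshoot 4.5 dB → GR 4.5 dB.
A applies 17.1 dB more gain reduction.

A, by 17.1 dB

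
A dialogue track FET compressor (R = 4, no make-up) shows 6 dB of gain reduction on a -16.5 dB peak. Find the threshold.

-24.5 dB

Gain reduction = -16.5 − (-22.5) = 6 dB; output overshoot = GR / (R − 1) = 6 / 3 = 2 dB.
Threshold = output − output overshoot = -22.5 − 2 = -24.5 dB.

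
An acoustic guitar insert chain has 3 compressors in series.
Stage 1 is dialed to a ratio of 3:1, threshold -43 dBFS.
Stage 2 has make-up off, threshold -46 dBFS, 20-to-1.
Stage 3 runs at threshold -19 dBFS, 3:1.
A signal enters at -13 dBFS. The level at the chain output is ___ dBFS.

Stage 1: overshoot 30 dB → 30/3 = 10 dB → -33 dBFS.
Stage 2: 13 dB above -46 dBFS, reduced 20:1 to 0.65 dB above → -45.35 dBFS.
Stage 3: below threshold (-45.35 ≤ -19); passes unchanged; output -45.35 dBFS.

-45.35 dBFS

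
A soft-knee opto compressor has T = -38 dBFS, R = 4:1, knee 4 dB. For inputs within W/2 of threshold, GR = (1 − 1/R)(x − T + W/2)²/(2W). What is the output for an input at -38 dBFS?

-38.375 dBFS

x − T + W/2 = -38 − (-38) + 2 = 2.
GR = (1 − 1/4) × 2² / 8 = 0.75 × 4 / 8 = 0.375 dB.
Output = -38 − 0.375 = -38.375 dBFS.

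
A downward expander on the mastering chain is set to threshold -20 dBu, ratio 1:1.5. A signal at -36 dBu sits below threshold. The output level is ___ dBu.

The input is 16 dB below the -20 dBu threshold.
A 1:1.5 expander multiplies undershoot by 1.5: 16 × 1.5 = 24 dB below threshold.
Output = -20 − 24 = -44 dBu.

-44 dBu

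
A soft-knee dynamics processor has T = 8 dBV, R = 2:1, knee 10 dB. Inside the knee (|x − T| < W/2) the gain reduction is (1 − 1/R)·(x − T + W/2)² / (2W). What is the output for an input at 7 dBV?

6.6 dBV

x − T + W/2 = 7 − 8 + 5 = 4.
GR = (1 − 1/2) × 4² / 20 = 0.5 × 16 / 20 = 0.4 dB.
Output = 7 − 0.4 = 6.6 dBV.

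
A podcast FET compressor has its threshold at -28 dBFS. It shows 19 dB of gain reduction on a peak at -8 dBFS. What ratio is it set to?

Input overshoot = -8 − (-28) = 20 dB.
Output overshoot = 20 − 19 = 1 dB.
Ratio = input overshoot / output overshoot = 20 / 1 = 20.

20:1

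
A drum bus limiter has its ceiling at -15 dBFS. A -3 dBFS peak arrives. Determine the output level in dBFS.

-15 dBFS

A brickwall limiter is an ∞:1 compressor: any input above the ceiling is clamped to -15 dBFS.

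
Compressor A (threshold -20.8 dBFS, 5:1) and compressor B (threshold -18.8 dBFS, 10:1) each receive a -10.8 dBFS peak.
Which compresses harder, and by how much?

A: 10 dB over, compressed to 2 dB over, so 8 dB of GR.
B: 8 dB over, compressed to 0.8 dB over, so 7.2 dB of GR.
A applies 0.8 dB more gain reduction.

A, by 0.8 dB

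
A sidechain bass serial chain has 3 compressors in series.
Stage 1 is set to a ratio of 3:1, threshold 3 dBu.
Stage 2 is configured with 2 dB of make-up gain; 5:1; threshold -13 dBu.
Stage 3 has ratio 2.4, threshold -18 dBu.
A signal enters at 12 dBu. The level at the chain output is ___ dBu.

Stage 1: 9 dB above 3 dBu, reduced 3:1 to 3 dB above → 6 dBu.
Stage 2: 19 dB above -13 dBu, reduced 5:1 to 3.8 dB above → -9.2 dBu; +2 dB make-up → -7.2 dBu.
Stage 3: -7.2 dBu is 10.8 dB over -18 dBu; at 2.4:1 that becomes 4.5 dB over, giving -13.5 dBu.

-13.5 dBu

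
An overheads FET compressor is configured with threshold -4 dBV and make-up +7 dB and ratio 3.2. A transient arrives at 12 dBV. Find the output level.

The input is 16 dB above the -4 dBV threshold.
At 3.2:1 the overshoot is divided by 3.2, leaving 5 dB above threshold.
That puts the output at 1 dBV; make-up adds 7 dB, giving 8 dBV.

8 dBV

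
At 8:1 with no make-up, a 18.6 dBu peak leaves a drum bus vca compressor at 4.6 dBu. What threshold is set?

2.6 dBu

Let T be the threshold. Output overshoot = (input overshoot)/R, so 4.6 − T = (18.6 − T)/8.
8·(4.6 − T) = 18.6 − T → 7·T = 36.8 − 18.6 = 18.2.
T = 18.2/7 = 2.6 dBu.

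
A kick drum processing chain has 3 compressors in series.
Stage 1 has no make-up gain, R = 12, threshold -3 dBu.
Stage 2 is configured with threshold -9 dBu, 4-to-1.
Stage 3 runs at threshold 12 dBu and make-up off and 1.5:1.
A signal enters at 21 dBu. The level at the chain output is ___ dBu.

Stage 1: 21 dBu is 24 dB over -3 dBu; at 12:1 that becomes 2 dB over, giving -1 dBu.
Stage 2: 8 dB above -9 dBu, reduced 4:1 to 2 dB above → -7 dBu.
Stage 3: -7 dBu ≤ 12 dBu, so stage 3 doesn't engage; output -7 dBu.

-7 dBu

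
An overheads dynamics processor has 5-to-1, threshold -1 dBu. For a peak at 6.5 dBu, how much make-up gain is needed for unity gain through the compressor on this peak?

Without make-up, output = threshold + overshoot/5 = -1 + 1.5 = 0.5 dBu.
Gap to target: 6 dB.

6 dB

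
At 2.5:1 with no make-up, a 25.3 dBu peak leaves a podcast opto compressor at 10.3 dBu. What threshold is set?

0.3 dBu

Gain reduction = 25.3 − 10.3 = 15 dB; output overshoot = GR / (R − 1) = 15 / 1.5 = 10 dB.
Threshold = output − output overshoot = 10.3 − 10 = 0.3 dBu.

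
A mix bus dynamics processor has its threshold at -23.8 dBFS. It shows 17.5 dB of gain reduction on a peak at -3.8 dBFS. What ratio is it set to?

Input overshoot = -3.8 − (-23.8) = 20 dB.
Output overshoot = 20 − 17.5 = 2.5 dB.
Ratio = input overshoot / output overshoot = 20 / 2.5 = 8.

8:1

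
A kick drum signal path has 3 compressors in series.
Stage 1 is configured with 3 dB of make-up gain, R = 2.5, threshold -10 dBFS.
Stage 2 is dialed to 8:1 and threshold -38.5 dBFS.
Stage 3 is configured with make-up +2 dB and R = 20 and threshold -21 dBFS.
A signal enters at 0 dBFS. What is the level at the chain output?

Stage 1: overshoot 10 dB → 10/2.5 = 4 dB → -6 dBFS; +3 dB make-up → -3 dBFS.
Stage 2: 35.5 dB above -38.5 dBFS, reduced 8:1 to 4.4375 dB above → -34.0625 dBFS.
Stage 3: -34.0625 dBFS is at or below the -21 dBFS threshold — no compression; make-up brings it to -32.0625 dBFS.

-32.0625 dBFS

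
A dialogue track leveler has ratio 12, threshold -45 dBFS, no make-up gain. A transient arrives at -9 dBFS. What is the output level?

The input is 36 dB above the -45 dBFS threshold.
12:1 compression reduces that to 36/12 = 3 dB over.
So the level is -45 + 3 = -42 dBFS.

-42 dBFS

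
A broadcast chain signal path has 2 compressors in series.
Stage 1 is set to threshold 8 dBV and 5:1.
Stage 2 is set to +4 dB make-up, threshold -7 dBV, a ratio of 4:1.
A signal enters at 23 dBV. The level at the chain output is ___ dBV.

Stage 1: 23 dBV is 15 dB over 8 dBV; at 5:1 that becomes 3 dB over, giving 11 dBV.
Stage 2: 18 dB above -7 dBV, reduced 4:1 to 4.5 dB above → -2.5 dBV; +4 dB make-up → 1.5 dBV.

1.5 dBV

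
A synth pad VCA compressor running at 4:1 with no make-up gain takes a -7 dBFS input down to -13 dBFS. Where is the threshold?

Let T be the threshold. Output overshoot = (input overshoot)/R, so -13 − T = (-7 − T)/4.
4·(-13 − T) = -7 − T → 3·T = -52 − (-7) = -45.
T = -45/3 = -15 dBFS.

-15 dBFS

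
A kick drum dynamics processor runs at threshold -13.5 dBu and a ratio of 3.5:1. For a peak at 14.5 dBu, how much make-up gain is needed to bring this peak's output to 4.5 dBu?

Overshoot 28 dB → 28/3.5 = 8 dB after compression, so the compressed level is -13.5 + 8 = -5.5 dBu.
Make-up = target − compressed = 4.5 − (-5.5) = 10 dB.

10 dB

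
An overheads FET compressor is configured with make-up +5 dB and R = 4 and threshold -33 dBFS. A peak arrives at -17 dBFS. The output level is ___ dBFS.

-17 dBFS sits 16 dB over threshold.
At 4:1 the overshoot is divided by 4, leaving 4 dB above threshold.
That puts the output at -29 dBFS; make-up adds 5 dB, giving -24 dBFS.

-24 dBFS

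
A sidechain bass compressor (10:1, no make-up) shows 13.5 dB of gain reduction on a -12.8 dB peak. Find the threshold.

Let T be the threshold. Output overshoot = (input overshoot)/R, so -26.3 − T = (-12.8 − T)/10.
10·(-26.3 − T) = -12.8 − T → 9·T = -263 − (-12.8) = -250.2.
T = -250.2/9 = -27.8 dB.

-27.8 dB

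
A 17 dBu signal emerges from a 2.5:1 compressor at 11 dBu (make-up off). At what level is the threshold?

Gain reduction = 17 − 11 = 6 dB; output overshoot = GR / (R − 1) = 6 / 1.5 = 4 dB.
Threshold = output − output overshoot = 11 − 4 = 7 dBu.

7 dBu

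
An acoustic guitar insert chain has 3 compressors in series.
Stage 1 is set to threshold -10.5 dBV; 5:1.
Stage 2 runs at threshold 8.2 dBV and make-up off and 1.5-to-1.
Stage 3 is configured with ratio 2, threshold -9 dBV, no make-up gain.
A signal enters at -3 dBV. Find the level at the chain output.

-9 dBV

Stage 1: 7.5 dB above -10.5 dBV, reduced 5:1 to 1.5 dB above → -9 dBV.
Stage 2: -9 dBV is at or below the 8.2 dBV threshold — no compression; output -9 dBV.
Stage 3: below threshold (-9 ≤ -9); passes unchanged; output -9 dBV.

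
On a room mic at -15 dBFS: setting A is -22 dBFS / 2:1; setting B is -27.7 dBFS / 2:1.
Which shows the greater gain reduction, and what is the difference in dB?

B, by 2.85 dB

A: GR = 7 − 7/2 = 3.5 dB.
B: GR = 12.7 − 12.7/2 = 6.35 dB.
B reduces 2.85 dB more.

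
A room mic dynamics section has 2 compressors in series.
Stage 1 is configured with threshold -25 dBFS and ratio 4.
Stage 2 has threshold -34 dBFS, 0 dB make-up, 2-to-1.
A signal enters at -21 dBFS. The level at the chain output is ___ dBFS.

-29 dBFS

Stage 1: -21 dBFS is 4 dB over -25 dBFS; at 4:1 that becomes 1 dB over, giving -24 dBFS.
Stage 2: -24 dBFS is 10 dB over -34 dBFS; at 2:1 that becomes 5 dB over, giving -29 dBFS.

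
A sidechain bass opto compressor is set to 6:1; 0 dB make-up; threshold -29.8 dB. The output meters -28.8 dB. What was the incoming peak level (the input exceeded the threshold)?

-23.8 dB

That's 1 dB above the -29.8 dB threshold.
Input overshoot = R × output overshoot = 6 dB → input = -29.8 + 6 = -23.8 dB.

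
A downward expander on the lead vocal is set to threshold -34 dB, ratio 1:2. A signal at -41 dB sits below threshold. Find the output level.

The input is 7 dB below the -34 dB threshold.
A 1:2 expander multiplies undershoot by 2: 7 × 2 = 14 dB below threshold.
Output = -34 − 14 = -48 dB.

-48 dB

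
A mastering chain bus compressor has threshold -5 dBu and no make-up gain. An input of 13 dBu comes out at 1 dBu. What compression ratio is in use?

Input overshoot = 13 − (-5) = 18 dB; output overshoot = 1 − (-5) = 6 dB.
Ratio = 18 / 6 = 3.

3:1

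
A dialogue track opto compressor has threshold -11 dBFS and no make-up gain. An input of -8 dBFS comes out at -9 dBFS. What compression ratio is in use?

1.5:1

Input overshoot = -8 − (-11) = 3 dB; output overshoot = -9 − (-11) = 2 dB.
Ratio = 3 / 2 = 1.5.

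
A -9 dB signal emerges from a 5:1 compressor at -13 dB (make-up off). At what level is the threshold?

-14 dB

Gain reduction = -9 − (-13) = 4 dB; output overshoot = GR / (R − 1) = 4 / 4 = 1 dB.
Threshold = output − output overshoot = -13 − 1 = -14 dB.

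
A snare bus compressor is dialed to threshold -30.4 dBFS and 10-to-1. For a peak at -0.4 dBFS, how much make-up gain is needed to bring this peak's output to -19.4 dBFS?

8 dB

Without make-up, output = threshold + overshoot/10 = -30.4 + 3 = -27.4 dBFS.
Gap to target: 8 dB.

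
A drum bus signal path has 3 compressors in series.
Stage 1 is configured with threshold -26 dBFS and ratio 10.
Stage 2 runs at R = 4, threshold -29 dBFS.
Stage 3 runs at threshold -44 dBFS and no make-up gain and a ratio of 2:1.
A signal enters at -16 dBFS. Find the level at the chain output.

Stage 1: 10 dB above -26 dBFS, reduced 10:1 to 1 dB above → -25 dBFS.
Stage 2: -25 dBFS is 4 dB over -29 dBFS; at 4:1 that becomes 1 dB over, giving -28 dBFS.
Stage 3: -28 dBFS is 16 dB over -44 dBFS; at 2:1 that becomes 8 dB over, giving -36 dBFS.

-36 dBFS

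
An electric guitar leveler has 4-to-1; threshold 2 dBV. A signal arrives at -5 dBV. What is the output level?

-5 dBV is 7 dB below the 2 dBV threshold, so no gain reduction is applied.
Output = input = -5 dBV.

-5 dBV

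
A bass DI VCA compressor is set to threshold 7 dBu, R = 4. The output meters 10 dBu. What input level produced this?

19 dBu

That's 3 dB above the 7 dBu threshold.
Input overshoot = R × output overshoot = 12 dB → input = 7 + 12 = 19 dBu.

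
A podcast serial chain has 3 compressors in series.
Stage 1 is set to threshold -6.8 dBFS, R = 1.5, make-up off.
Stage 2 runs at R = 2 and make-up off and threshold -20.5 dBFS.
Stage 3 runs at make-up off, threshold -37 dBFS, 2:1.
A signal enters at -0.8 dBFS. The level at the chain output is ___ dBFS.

Stage 1: 6 dB above -6.8 dBFS, reduced 1.5:1 to 4 dB above → -2.8 dBFS.
Stage 2: 17.7 dB above -20.5 dBFS, reduced 2:1 to 8.85 dB above → -11.65 dBFS.
Stage 3: -11.65 dBFS is 25.35 dB over -37 dBFS; at 2:1 that becomes 12.675 dB over, giving -24.325 dBFS.

-24.325 dBFS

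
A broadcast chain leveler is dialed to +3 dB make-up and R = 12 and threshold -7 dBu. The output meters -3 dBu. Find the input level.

Remove make-up: -3 − 3 = -6 dBu.
That's 1 dB above the -7 dBu threshold.
Undo the ratio: input overshoot = 1 × 12 = 12 dB, giving input = 5 dBu.

5 dBu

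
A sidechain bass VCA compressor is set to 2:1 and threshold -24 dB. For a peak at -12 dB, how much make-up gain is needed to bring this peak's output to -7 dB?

Without make-up, output = threshold + overshoot/2 = -24 + 6 = -18 dB.
Gap to target: 11 dB.

11 dB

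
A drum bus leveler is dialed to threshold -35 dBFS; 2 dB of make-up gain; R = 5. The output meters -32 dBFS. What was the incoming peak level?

Stripping the +2 dB make-up gives -34 dBFS at the gain stage.
The compressed level sits -34 − (-35) = 1 dB over threshold.
Input overshoot = R × output overshoot = 5 dB → input = -35 + 5 = -30 dBFS.

-30 dBFS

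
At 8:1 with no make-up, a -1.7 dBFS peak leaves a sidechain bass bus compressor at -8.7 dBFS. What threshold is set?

-9.7 dBFS

Gain reduction = -1.7 − (-8.7) = 7 dB; output overshoot = GR / (R − 1) = 7 / 7 = 1 dB.
Threshold = output − output overshoot = -8.7 − 1 = -9.7 dBFS.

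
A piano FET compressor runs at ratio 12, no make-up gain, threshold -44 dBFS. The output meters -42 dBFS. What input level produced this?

-20 dBFS

That's 2 dB above the -44 dBFS threshold.
Undo the ratio: input overshoot = 2 × 12 = 24 dB, giving input = -20 dBFS.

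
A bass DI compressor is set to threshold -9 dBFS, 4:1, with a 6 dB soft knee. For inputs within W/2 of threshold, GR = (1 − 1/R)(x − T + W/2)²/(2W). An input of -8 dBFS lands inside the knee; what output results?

x − T + W/2 = -8 − (-9) + 3 = 4.
GR = (1 − 1/4) × 4² / 12 = 0.75 × 16 / 12 = 1 dB.
Output = -8 − 1 = -9 dBFS.

-9 dBFS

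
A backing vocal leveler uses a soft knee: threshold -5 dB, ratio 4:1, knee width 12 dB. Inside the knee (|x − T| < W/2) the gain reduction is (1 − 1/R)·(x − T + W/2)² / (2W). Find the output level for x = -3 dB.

-5 dB

x − T + W/2 = -3 − (-5) + 6 = 8.
GR = (1 − 1/4) × 8² / 24 = 0.75 × 64 / 24 = 2 dB.
Output = -3 − 2 = -5 dB.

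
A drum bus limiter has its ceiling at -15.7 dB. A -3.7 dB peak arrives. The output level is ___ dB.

The limiter clamps the peak to its -15.7 dB ceiling.

-15.7 dB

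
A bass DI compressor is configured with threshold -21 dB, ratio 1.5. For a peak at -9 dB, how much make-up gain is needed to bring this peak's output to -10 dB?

3 dB

Overshoot 12 dB → 12/1.5 = 8 dB after compression, so the compressed level is -21 + 8 = -13 dB.
Make-up = target − compressed = -10 − (-13) = 3 dB.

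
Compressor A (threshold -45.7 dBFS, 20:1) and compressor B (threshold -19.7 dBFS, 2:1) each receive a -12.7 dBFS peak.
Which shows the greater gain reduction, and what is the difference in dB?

A: overshoot 33 dB → output overshoot 1.65 dB → GR 31.35 dB.
B: overshoot 7 dB → output overshoot 3.5 dB → GR 3.5 dB.
A applies 27.85 dB more gain reduction.

A, by 27.85 dB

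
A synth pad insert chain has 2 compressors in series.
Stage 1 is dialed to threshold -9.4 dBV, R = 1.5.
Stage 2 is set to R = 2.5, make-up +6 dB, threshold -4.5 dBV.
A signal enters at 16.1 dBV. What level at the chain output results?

6.34 dBV

Stage 1: 16.1 dBV is 25.5 dB over -9.4 dBV; at 1.5:1 that becomes 17 dB over, giving 7.6 dBV.
Stage 2: 12.1 dB above -4.5 dBV, reduced 2.5:1 to 4.84 dB above → 0.34 dBV; +6 dB make-up → 6.34 dBV.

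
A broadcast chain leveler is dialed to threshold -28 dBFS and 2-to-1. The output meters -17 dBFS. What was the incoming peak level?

The compressed level sits -17 − (-28) = 11 dB over threshold.
Before 2:1 compression the overshoot was 11 × 2 = 22 dB, so input = -28 + 22 = -6 dBFS.

-6 dBFS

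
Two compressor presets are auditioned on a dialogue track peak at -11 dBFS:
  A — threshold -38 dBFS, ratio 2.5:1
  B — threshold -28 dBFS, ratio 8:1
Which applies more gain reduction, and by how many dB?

A, by 1.325 dB

A: GR = 27 − 27/2.5 = 16.2 dB.
B: GR = 17 − 17/8 = 14.875 dB.
A applies 1.325 dB more gain reduction.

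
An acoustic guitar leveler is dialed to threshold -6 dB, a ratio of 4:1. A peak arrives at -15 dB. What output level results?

-15 dB

-15 dB is 9 dB below the -6 dB threshold, so no gain reduction is applied.
Output = input = -15 dB.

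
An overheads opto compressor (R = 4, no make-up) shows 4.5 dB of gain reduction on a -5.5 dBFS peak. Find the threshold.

-11.5 dBFS

Input is 6 dB above T (since output overshoot × R = input overshoot: (-10 − T)·4 = -5.5 − T gives T = -11.5 dBFS).
Check: -11.5 + (-5.5 − (-11.5))/4 = -11.5 + 1.5 = -10 dBFS. ✓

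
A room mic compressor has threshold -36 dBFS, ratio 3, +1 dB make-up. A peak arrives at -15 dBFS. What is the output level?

The input is 21 dB above the -36 dBFS threshold.
3:1 compression reduces that to 21/3 = 7 dB over.
So the level is -36 + 7 = -29 dBFS; make-up adds 1 dB, giving -28 dBFS.

-28 dBFS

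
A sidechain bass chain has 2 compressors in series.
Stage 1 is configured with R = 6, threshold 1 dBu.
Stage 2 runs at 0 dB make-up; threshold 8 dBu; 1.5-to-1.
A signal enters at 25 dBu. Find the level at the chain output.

Stage 1: 24 dB above 1 dBu, reduced 6:1 to 4 dB above → 5 dBu.
Stage 2: 5 dBu is at or below the 8 dBu threshold — no compression; output 5 dBu.

5 dBu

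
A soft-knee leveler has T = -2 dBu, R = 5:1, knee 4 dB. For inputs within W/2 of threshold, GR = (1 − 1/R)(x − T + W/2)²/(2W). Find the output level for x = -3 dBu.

-3.1 dBu

x − T + W/2 = -3 − (-2) + 2 = 1.
GR = (1 − 1/5) × 1² / 8 = 0.8 × 1 / 8 = 0.1 dB.
Output = -3 − 0.1 = -3.1 dBu.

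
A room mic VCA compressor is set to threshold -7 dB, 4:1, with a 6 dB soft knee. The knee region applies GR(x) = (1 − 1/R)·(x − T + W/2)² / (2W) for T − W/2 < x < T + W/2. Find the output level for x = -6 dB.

-7 dB

x − T + W/2 = -6 − (-7) + 3 = 4.
GR = (1 − 1/4) × 4² / 12 = 0.75 × 16 / 12 = 1 dB.
Output = -6 − 1 = -7 dB.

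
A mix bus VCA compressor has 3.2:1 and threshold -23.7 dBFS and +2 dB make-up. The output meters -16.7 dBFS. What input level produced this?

-7.7 dBFS

Stripping the +2 dB make-up gives -18.7 dBFS at the gain stage.
The compressed level sits -18.7 − (-23.7) = 5 dB over threshold.
Before 3.2:1 compression the overshoot was 5 × 3.2 = 16 dB, so input = -23.7 + 16 = -7.7 dBFS.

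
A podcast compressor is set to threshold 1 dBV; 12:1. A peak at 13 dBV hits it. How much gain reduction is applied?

11 dB

The signal is 12 dB above threshold.
At 12:1, output sits 12/12 = 1 dB above threshold.
Gain reduction = 12 − 1 = 11 dB.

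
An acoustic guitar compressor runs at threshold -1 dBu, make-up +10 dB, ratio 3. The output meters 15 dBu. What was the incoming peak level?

Before make-up, the level was 15 − 10 = 5 dBu.
That's 6 dB above the -1 dBu threshold.
Before 3:1 compression the overshoot was 6 × 3 = 18 dB, so input = -1 + 18 = 17 dBu.

17 dBu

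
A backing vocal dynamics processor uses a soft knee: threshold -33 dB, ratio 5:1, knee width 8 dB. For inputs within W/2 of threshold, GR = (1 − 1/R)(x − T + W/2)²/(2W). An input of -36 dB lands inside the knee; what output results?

-36.05 dB

x − T + W/2 = -36 − (-33) + 4 = 1.
GR = (1 − 1/5) × 1² / 16 = 0.8 × 1 / 16 = 0.05 dB.
Output = -36 − 0.05 = -36.05 dB.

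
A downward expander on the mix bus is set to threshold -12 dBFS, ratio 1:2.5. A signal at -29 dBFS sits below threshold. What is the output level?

The input is 17 dB below the -12 dBFS threshold.
A 1:2.5 expander multiplies undershoot by 2.5: 17 × 2.5 = 42.5 dB below threshold.
Output = -12 − 42.5 = -54.5 dBFS.

-54.5 dBFS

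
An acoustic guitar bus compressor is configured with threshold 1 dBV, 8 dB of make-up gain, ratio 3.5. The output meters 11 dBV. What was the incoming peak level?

8 dBV

Remove make-up: 11 − 8 = 3 dBV.
That's 2 dB above the 1 dBV threshold.
Input overshoot = R × output overshoot = 7 dB → input = 1 + 7 = 8 dBV.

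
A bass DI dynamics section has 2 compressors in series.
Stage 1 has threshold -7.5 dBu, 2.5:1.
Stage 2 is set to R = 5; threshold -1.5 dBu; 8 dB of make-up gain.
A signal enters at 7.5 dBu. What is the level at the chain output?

6.5 dBu

Stage 1: 7.5 dBu is 15 dB over -7.5 dBu; at 2.5:1 that becomes 6 dB over, giving -1.5 dBu.
Stage 2: -1.5 dBu is at or below the -1.5 dBu threshold — no compression; make-up brings it to 6.5 dBu.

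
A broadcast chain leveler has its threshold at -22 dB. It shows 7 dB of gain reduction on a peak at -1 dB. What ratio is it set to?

Input overshoot = -1 − (-22) = 21 dB.
Output overshoot = 21 − 7 = 14 dB.
Ratio = input overshoot / output overshoot = 21 / 14 = 1.5.

1.5:1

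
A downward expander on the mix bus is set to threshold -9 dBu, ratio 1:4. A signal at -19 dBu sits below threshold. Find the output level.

-49 dBu

Below threshold, a 1:4 expander applies gain = (4−1)×(T − x) of attenuation.
(4−1) × 10 = 30 dB, so output = -19 − 30 = -49 dBu.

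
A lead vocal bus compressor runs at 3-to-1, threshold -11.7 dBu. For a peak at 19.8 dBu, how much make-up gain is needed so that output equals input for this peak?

21 dB

The peak compresses to -11.7 + 31.5/3 = -1.2 dBu.
To reach 19.8 dBu requires 19.8 − (-1.2) = 21 dB of make-up.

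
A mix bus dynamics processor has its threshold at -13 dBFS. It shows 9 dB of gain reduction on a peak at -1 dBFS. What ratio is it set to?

4:1

Input overshoot = -1 − (-13) = 12 dB.
Output overshoot = 12 − 9 = 3 dB.
Ratio = input overshoot / output overshoot = 12 / 3 = 4.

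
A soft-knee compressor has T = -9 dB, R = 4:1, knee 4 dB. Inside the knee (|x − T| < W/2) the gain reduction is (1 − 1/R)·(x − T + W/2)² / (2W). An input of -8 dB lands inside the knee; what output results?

-8.84375 dB

x − T + W/2 = -8 − (-9) + 2 = 3.
GR = (1 − 1/4) × 3² / 8 = 0.75 × 9 / 8 = 0.84375 dB.
Output = -8 − 0.84375 = -8.84375 dB.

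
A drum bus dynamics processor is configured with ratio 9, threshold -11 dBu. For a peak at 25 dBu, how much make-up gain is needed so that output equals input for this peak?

Overshoot 36 dB → 36/9 = 4 dB after compression, so the compressed level is -11 + 4 = -7 dBu.
Make-up = target − compressed = 25 − (-7) = 32 dB.

32 dB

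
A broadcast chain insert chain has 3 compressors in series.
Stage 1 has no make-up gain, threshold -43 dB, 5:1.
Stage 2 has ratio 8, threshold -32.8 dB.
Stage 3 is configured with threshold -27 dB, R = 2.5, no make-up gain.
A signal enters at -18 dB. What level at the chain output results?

-38 dB

Stage 1: overshoot 25 dB → 25/5 = 5 dB → -38 dB.
Stage 2: below threshold (-38 ≤ -32.8); passes unchanged; output -38 dB.
Stage 3: -38 dB is at or below the -27 dB threshold — no compression; output -38 dB.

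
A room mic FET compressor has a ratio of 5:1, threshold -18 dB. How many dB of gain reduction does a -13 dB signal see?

Overshoot = -13 − (-18) = 5 dB.
A 5:1 ratio leaves 1 dB of that excess.
GR = overshoot in − overshoot out = 5 − 1 = 4 dB.

4 dB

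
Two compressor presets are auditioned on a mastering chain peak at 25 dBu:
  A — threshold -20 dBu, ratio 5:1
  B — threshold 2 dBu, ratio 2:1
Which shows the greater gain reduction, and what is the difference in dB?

A, by 24.5 dB

A: 45 dB over, compressed to 9 dB over, so 36 dB of GR.
B: 23 dB over, compressed to 11.5 dB over, so 11.5 dB of GR.
A applies 24.5 dB more gain reduction.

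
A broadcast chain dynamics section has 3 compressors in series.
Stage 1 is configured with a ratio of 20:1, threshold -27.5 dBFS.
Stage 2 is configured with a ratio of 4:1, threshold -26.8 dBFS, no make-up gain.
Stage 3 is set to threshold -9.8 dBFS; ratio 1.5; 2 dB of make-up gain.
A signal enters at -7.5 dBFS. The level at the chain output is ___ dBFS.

-24.725 dBFS

Stage 1: -7.5 dBFS is 20 dB over -27.5 dBFS; at 20:1 that becomes 1 dB over, giving -26.5 dBFS.
Stage 2: overshoot 0.3 dB → 0.3/4 = 0.075 dB → -26.725 dBFS.
Stage 3: -26.725 dBFS is at or below the -9.8 dBFS threshold — no compression; make-up brings it to -24.725 dBFS.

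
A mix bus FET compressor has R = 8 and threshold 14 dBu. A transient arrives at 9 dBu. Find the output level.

9 dBu is 5 dB below the 14 dBu threshold, so no gain reduction is applied.
Output = input = 9 dBu.

9 dBu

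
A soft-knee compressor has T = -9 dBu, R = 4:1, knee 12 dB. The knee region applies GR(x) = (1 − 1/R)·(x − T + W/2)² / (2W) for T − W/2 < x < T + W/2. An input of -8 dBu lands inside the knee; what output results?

-9.53125 dBu

x − T + W/2 = -8 − (-9) + 6 = 7.
GR = (1 − 1/4) × 7² / 24 = 0.75 × 49 / 24 = 1.53125 dB.
Output = -8 − 1.53125 = -9.53125 dBu.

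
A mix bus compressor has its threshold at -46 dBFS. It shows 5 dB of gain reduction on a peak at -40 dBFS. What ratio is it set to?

6:1

Input overshoot = -40 − (-46) = 6 dB.
Output overshoot = 6 − 5 = 1 dB.
Ratio = input overshoot / output overshoot = 6 / 1 = 6.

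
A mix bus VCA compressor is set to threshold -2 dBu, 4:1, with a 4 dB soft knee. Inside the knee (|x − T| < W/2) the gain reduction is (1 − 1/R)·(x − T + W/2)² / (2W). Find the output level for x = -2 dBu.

x − T + W/2 = -2 − (-2) + 2 = 2.
GR = (1 − 1/4) × 2² / 8 = 0.75 × 4 / 8 = 0.375 dB.
Output = -2 − 0.375 = -2.375 dBu.

-2.375 dBu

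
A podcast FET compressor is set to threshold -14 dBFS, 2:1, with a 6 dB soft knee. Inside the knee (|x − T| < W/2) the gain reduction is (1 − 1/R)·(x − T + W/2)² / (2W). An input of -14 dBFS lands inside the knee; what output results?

-14.375 dBFS

x − T + W/2 = -14 − (-14) + 3 = 3.
GR = (1 − 1/2) × 3² / 12 = 0.5 × 9 / 12 = 0.375 dB.
Output = -14 − 0.375 = -14.375 dBFS.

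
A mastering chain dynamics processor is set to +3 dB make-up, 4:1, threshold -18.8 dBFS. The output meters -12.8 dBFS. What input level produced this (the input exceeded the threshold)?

-6.8 dBFS

Before make-up, the level was -12.8 − 3 = -15.8 dBFS.
That's 3 dB above the -18.8 dBFS threshold.
Input overshoot = R × output overshoot = 12 dB → input = -18.8 + 12 = -6.8 dBFS.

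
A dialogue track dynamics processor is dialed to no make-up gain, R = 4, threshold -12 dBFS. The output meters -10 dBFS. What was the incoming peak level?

That's 2 dB above the -12 dBFS threshold.
Input overshoot = R × output overshoot = 8 dB → input = -12 + 8 = -4 dBFS.

-4 dBFS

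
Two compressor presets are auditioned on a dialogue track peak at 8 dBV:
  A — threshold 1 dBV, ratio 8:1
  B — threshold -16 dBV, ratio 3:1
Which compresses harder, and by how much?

B, by 9.875 dB

A: overshoot 7 dB → output overshoot 0.875 dB → GR 6.125 dB.
B: overshoot 24 dB → output overshoot 8 dB → GR 16 dB.
Difference: 9.875 dB in favour of B.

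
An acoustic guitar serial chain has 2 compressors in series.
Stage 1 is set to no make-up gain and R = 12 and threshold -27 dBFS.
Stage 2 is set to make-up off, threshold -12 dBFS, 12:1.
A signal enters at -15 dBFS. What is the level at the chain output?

-26 dBFS

Stage 1: overshoot 12 dB → 12/12 = 1 dB → -26 dBFS.
Stage 2: -26 dBFS is at or below the -12 dBFS threshold — no compression; output -26 dBFS.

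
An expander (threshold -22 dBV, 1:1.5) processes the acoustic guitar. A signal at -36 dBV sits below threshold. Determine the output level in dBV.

-43 dBV

Below threshold, a 1:1.5 expander applies gain = (1.5−1)×(T − x) of attenuation.
(1.5−1) × 14 = 7 dB, so output = -36 − 7 = -43 dBV.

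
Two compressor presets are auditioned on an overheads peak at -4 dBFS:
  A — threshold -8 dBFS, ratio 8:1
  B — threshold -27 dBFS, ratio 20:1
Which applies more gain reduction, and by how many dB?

A: GR = 4 − 4/8 = 3.5 dB.
B: GR = 23 − 23/20 = 21.85 dB.
B applies 18.35 dB more gain reduction.

B, by 18.35 dB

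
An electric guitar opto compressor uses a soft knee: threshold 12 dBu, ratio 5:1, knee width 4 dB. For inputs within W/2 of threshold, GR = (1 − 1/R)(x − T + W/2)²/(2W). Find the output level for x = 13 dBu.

12.1 dBu

x − T + W/2 = 13 − 12 + 2 = 3.
GR = (1 − 1/5) × 3² / 8 = 0.8 × 9 / 8 = 0.9 dB.
Output = 13 − 0.9 = 12.1 dBu.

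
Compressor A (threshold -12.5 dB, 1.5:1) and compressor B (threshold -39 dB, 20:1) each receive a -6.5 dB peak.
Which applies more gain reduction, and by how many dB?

B, by 28.875 dB

A: GR = 6 − 6/1.5 = 2 dB.
B: GR = 32.5 − 32.5/20 = 30.875 dB.
Difference: 28.875 dB in favour of B.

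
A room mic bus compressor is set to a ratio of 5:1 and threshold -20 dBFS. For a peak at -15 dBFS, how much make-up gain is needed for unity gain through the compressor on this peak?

4 dB

Without make-up, output = threshold + overshoot/5 = -20 + 1 = -19 dBFS.
Gap to target: 4 dB.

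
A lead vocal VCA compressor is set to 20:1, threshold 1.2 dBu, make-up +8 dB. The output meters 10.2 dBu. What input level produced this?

21.2 dBu

Before make-up, the level was 10.2 − 8 = 2.2 dBu.
The compressed level sits 2.2 − 1.2 = 1 dB over threshold.
Before 20:1 compression the overshoot was 1 × 20 = 20 dB, so input = 1.2 + 20 = 21.2 dBu.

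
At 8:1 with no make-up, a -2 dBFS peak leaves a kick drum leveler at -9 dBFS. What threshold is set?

Input is 8 dB above T (since output overshoot × R = input overshoot: (-9 − T)·8 = -2 − T gives T = -10 dBFS).
Check: -10 + (-2 − (-10))/8 = -10 + 1 = -9 dBFS. ✓

-10 dBFS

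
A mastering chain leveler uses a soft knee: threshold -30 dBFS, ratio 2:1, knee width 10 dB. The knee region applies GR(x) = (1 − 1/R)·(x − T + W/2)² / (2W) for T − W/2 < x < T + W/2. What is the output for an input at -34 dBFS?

-34.025 dBFS

x − T + W/2 = -34 − (-30) + 5 = 1.
GR = (1 − 1/2) × 1² / 20 = 0.5 × 1 / 20 = 0.025 dB.
Output = -34 − 0.025 = -34.025 dBFS.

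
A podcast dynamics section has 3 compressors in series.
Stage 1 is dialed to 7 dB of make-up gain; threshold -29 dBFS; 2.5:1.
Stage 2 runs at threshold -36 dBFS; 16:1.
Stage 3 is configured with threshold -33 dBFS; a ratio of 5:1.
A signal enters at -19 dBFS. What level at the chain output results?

-34.875 dBFS

Stage 1: overshoot 10 dB → 10/2.5 = 4 dB → -25 dBFS; +7 dB make-up → -18 dBFS.
Stage 2: -18 dBFS is 18 dB over -36 dBFS; at 16:1 that becomes 1.125 dB over, giving -34.875 dBFS.
Stage 3: -34.875 dBFS ≤ -33 dBFS, so stage 3 doesn't engage; output -34.875 dBFS.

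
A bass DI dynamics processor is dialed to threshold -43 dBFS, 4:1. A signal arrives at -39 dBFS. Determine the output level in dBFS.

-42 dBFS

Overshoot: -39 − (-43) = 4 dB.
The 4 dB excess becomes 1 dB after 4:1 reduction.
That puts the output at -42 dBFS.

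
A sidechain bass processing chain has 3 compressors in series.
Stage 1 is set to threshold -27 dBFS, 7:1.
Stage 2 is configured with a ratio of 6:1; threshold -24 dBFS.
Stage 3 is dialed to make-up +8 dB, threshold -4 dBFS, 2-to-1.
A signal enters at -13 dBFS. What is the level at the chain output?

Stage 1: overshoot 14 dB → 14/7 = 2 dB → -25 dBFS.
Stage 2: below threshold (-25 ≤ -24); passes unchanged; output -25 dBFS.
Stage 3: below threshold (-25 ≤ -4); passes unchanged; make-up brings it to -17 dBFS.

-17 dBFS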